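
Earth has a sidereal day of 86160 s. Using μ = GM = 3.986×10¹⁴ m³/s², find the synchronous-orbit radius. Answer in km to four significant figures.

A synchronous orbit has period T, so by Kepler's third law a = (μT²/4π²)^(1/3).
μT²/4π² = 3.986×10¹⁴ × (8.616×10⁴)² / 39.48 = 7.495×10²² m³.
a = 4.216×10⁷ m = 42163 km.

r_sync ≈ 42160 km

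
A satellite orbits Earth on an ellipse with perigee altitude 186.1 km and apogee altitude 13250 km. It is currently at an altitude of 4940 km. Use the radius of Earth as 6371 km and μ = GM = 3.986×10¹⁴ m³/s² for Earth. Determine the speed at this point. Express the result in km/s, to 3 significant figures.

v ≈ 6.33 km/s

r_p = 6371 + 186.1 = 6557.1 km = 6.5571×10⁶ m.
r_a = 6371 + 13250 = 19621 km = 1.9621×10⁷ m.
r = 6371 + 4940 = 11311 km = 1.131×10⁷ m.
Semi-major axis a = (r_p + r_a)/2 = 13089 km = 1.309×10⁷ m.
Vis-viva: v² = μ(2/r − 1/a) = 3.986×10¹⁴ × (1.768×10⁻⁷ − 7.640×10⁻⁸) = 4.003×10⁷ m²/s².
v = 6327 m/s = 6.327 km/s.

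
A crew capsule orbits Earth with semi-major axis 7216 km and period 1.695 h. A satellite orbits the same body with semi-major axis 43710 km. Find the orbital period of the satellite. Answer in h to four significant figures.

T₂ ≈ 25.27 h

Kepler's third law: T² ∝ a³, so T₂ = T₁ (a₂/a₁)^(3/2).
a₂/a₁ = 6.057, (a₂/a₁)^(3/2) = 14.91.
T₂ = 1.695 × 14.91 = 25.27 h.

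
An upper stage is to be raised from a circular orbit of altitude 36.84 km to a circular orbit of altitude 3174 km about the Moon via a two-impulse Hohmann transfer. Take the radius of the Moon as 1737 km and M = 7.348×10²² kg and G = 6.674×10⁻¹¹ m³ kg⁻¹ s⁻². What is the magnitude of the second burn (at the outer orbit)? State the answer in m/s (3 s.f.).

Δv ≈ 271 m/s

μ = GM = 6.674×10⁻¹¹ × 7.348×10²² = 4.904×10¹² m³/s².
r₁ = 1737 + 36.84 = 1773.8 km = 1.7738×10⁶ m.
r₂ = 1737 + 3174 = 4911.0 km = 4.9110×10⁶ m.
Transfer ellipse a_t = (r₁ + r₂)/2 = 3.342×10⁶ m.
At r₁: circular v_c1 = √(μ/r₁) = 1663 m/s; transfer-perilune v_p = √[μ(2/r₁ − 1/a_t)] = 2015 m/s.
At r₂: circular v_c2 = √(μ/r₂) = 999.3 m/s; transfer-apolune v_a = √[μ(2/r₂ − 1/a_t)] = 728.0 m/s.
Δv₂ = v_c2 − v_a = 271.3 m/s.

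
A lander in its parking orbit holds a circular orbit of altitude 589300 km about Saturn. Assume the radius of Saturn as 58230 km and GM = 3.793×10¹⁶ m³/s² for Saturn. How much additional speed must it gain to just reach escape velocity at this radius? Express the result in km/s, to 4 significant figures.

r = 58230 + 589300 = 647530 km = 6.4753×10⁸ m.
Circular speed v_c = √(μ/r) = 7654 m/s.
Escape speed v_esc = √(2μ/r) = √2 × v_c = 10820 m/s.
Δv = v_esc − v_c = 3170 m/s = 3.170 km/s.

Δv ≈ 3.170 km/s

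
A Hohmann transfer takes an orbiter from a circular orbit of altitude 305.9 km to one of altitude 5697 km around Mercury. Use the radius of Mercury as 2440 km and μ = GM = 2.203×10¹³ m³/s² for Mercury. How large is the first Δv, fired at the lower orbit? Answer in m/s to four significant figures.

Δv ≈ 631.2 m/s

r₁ = 2440 + 305.9 = 2745.9 km = 2.7459×10⁶ m.
r₂ = 2440 + 5697 = 8137.0 km = 8.1370×10⁶ m.
Transfer ellipse a_t = (r₁ + r₂)/2 = 5.441×10⁶ m.
At r₁: circular v_c1 = √(μ/r₁) = 2832 m/s; transfer-periherm v_p = √[μ(2/r₁ − 1/a_t)] = 3464 m/s.
Δv₁ = v_p − v_c1 = 631.2 m/s.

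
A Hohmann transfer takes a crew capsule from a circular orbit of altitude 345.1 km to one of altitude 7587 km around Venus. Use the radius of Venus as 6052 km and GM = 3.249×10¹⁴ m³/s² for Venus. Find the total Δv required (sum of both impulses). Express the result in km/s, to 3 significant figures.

r₁ = 6052 + 345.1 = 6397.1 km = 6.3971×10⁶ m.
r₂ = 6052 + 7587 = 13639 km = 1.3639×10⁷ m.
Transfer ellipse a_t = (r₁ + r₂)/2 = 1.002×10⁷ m.
At r₁: circular v_c1 = √(μ/r₁) = 7127 m/s; transfer-periapsis v_p = √[μ(2/r₁ − 1/a_t)] = 8315 m/s.
Δv₁ = v_p − v_c1 = 1189 m/s.
At r₂: circular v_c2 = √(μ/r₂) = 4881 m/s; transfer-apoapsis v_a = √[μ(2/r₂ − 1/a_t)] = 3900 m/s.
Δv₂ = v_c2 − v_a = 980.5 m/s.
Total Δv = Δv₁ + Δv₂ = 2169 m/s = 2.169 km/s.

Δv_total ≈ 2.17 km/s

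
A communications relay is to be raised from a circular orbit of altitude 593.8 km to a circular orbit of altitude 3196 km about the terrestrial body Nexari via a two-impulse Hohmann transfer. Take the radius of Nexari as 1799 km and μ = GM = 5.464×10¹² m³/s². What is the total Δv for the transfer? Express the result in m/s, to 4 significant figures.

r₁ = 1799 + 593.8 = 2392.8 km = 2.3928×10⁶ m.
r₂ = 1799 + 3196 = 4995.0 km = 4.9950×10⁶ m.
Transfer ellipse a_t = (r₁ + r₂)/2 = 3.694×10⁶ m.
At r₁: circular v_c1 = √(μ/r₁) = 1511 m/s; transfer-periapsis v_p = √[μ(2/r₁ − 1/a_t)] = 1757 m/s.
Δv₁ = v_p − v_c1 = 246.1 m/s.
At r₂: circular v_c2 = √(μ/r₂) = 1046 m/s; transfer-apoapsis v_a = √[μ(2/r₂ − 1/a_t)] = 841.8 m/s.
Δv₂ = v_c2 − v_a = 204.1 m/s.
Total Δv = Δv₁ + Δv₂ = 450.2 m/s.

Δv_total ≈ 450.2 m/s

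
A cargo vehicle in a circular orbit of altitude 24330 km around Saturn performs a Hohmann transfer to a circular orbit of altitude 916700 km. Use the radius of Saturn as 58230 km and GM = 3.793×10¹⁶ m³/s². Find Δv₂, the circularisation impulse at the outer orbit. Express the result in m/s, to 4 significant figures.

Δv ≈ 3773 m/s

r₁ = 58230 + 24330 = 82560 km = 8.2560×10⁷ m.
r₂ = 58230 + 916700 = 974930 km = 9.7493×10⁸ m.
Transfer ellipse a_t = (r₁ + r₂)/2 = 5.287×10⁸ m.
At r₁: circular v_c1 = √(μ/r₁) = 21430 m/s; transfer-perikrone v_p = √[μ(2/r₁ − 1/a_t)] = 29110 m/s.
At r₂: circular v_c2 = √(μ/r₂) = 6237 m/s; transfer-apokrone v_a = √[μ(2/r₂ − 1/a_t)] = 2465 m/s.
Δv₂ = v_c2 − v_a = 3773 m/s.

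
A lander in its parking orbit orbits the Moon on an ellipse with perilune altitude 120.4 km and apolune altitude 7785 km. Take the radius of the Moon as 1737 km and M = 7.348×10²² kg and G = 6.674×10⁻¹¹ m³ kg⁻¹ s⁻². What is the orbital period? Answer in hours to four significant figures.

μ = GM = 6.674×10⁻¹¹ × 7.348×10²² = 4.904×10¹² m³/s².
r_p = 1737 + 120.4 = 1857.4 km = 1.8574×10⁶ m.
r_a = 1737 + 7785 = 9522.0 km = 9.5220×10⁶ m.
Semi-major axis a = (r_p + r_a)/2 = (1857.4 + 9522.0)/2 = 5689.7 km = 5.690×10⁶ m.
By Kepler's third law T = 2π√(a³/μ) = 2π × 6.129×10³ = 3.851×10⁴ s.
= 10.70 hours.

T ≈ 10.70 hours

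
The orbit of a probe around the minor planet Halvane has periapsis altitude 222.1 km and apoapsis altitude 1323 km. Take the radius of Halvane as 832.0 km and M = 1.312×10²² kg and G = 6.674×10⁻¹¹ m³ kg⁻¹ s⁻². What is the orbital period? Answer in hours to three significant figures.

μ = GM = 6.674×10⁻¹¹ × 1.312×10²² = 8.756×10¹¹ m³/s².
r_p = 832.0 + 222.1 = 1054.1 km = 1.0541×10⁶ m.
r_a = 832.0 + 1323 = 2155.0 km = 2.1550×10⁶ m.
Semi-major axis a = (r_p + r_a)/2 = (1054.1 + 2155.0)/2 = 1604.5 km = 1.605×10⁶ m.
By Kepler's third law T = 2π√(a³/μ) = 2π × 2.172×10³ = 1.365×10⁴ s.
= 3.791 hours.

T ≈ 3.79 hours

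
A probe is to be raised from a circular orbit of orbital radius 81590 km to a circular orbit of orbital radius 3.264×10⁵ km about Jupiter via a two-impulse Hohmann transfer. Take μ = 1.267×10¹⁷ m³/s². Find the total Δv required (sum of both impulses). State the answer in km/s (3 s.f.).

r₁ = 81590 km = 8.159×10⁷ m.
r₂ = 3.264×10⁵ km = 3.264×10⁸ m.
Transfer ellipse a_t = (r₁ + r₂)/2 = 2.040×10⁸ m.
At r₁: circular v_c1 = √(μ/r₁) = 39410 m/s; transfer-perijove v_p = √[μ(2/r₁ − 1/a_t)] = 49850 m/s.
Δv₁ = v_p − v_c1 = 10440 m/s.
At r₂: circular v_c2 = √(μ/r₂) = 19700 m/s; transfer-apojove v_a = √[μ(2/r₂ − 1/a_t)] = 12460 m/s.
Δv₂ = v_c2 − v_a = 7242 m/s.
Total Δv = Δv₁ + Δv₂ = 17680 m/s = 17.68 km/s.

Δv_total ≈ 17.7 km/s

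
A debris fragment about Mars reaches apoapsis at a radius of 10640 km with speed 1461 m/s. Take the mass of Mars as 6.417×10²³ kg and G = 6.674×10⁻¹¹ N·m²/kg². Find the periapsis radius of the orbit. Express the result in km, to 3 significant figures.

periapsis radius ≈ 3840 km

μ = GM = 6.674×10⁻¹¹ × 6.417×10²³ = 4.283×10¹³ m³/s².
r_a = 1.064×10⁷ m.
Specific energy ε = v²/2 − μ/r = -2.958×10⁶ J/kg, so a = −μ/(2ε) = 7.240×10⁶ m.
The apsides satisfy r_p + r_a = 2a, so the periapsis radius is 2a − r_a = 3.839×10⁶ m = 3839.2 km.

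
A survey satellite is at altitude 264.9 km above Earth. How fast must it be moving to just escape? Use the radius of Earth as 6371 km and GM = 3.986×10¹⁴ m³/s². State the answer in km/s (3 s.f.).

r = 6371 + 264.9 = 6635.9 km = 6.6359×10⁶ m.
Escape speed v_esc = √(2μ/r) = √(2 × 3.986×10¹⁴ / 6.636×10⁶) = √(1.201×10⁸) = 10960 m/s.
= 10.96 km/s.

v_esc ≈ 11.0 km/s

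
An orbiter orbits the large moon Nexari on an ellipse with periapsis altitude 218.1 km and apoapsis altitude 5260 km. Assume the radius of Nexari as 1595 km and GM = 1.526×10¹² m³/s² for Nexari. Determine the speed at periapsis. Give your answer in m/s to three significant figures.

v ≈ 1150 m/s

r_p = 1595 + 218.1 = 1813.1 km = 1.8131×10⁶ m.
r_a = 1595 + 5260 = 6855.0 km = 6.8550×10⁶ m.
Semi-major axis a = (r_p + r_a)/2 = 4334.1 km = 4.334×10⁶ m.
Vis-viva: v² = μ(2/r − 1/a) = 1.526×10¹² × (1.103×10⁻⁶ − 2.307×10⁻⁷) = 1.331×10⁶ m²/s².
v = 1154 m/s.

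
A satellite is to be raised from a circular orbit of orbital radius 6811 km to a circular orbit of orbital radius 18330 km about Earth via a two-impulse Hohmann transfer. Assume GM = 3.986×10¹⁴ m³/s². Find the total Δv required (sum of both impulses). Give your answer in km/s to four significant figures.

Δv_total ≈ 2.818 km/s

r₁ = 6811 km = 6.811×10⁶ m.
r₂ = 18330 km = 1.833×10⁷ m.
Transfer ellipse a_t = (r₁ + r₂)/2 = 1.257×10⁷ m.
At r₁: circular v_c1 = √(μ/r₁) = 7650 m/s; transfer-perigee v_p = √[μ(2/r₁ − 1/a_t)] = 9238 m/s.
Δv₁ = v_p − v_c1 = 1588 m/s.
At r₂: circular v_c2 = √(μ/r₂) = 4663 m/s; transfer-apogee v_a = √[μ(2/r₂ − 1/a_t)] = 3433 m/s.
Δv₂ = v_c2 − v_a = 1231 m/s.
Total Δv = Δv₁ + Δv₂ = 2818 m/s = 2.818 km/s.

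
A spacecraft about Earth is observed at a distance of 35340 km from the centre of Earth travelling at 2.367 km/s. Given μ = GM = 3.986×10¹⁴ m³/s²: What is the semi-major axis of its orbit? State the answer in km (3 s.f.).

a ≈ 23500 km

r = 3.534×10⁷ m.
Specific orbital energy ε = v²/2 − μ/r = (2367)²/2 − 3.986×10¹⁴/3.534×10⁷ = -8.478×10⁶ J/kg.
Since ε = −μ/(2a), a = −μ/(2ε) = 2.351×10⁷ m = 23509 km.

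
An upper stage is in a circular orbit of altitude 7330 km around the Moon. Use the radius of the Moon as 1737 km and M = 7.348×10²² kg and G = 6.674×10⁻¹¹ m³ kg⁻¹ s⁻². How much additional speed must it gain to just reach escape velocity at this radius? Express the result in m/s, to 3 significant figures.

μ = GM = 6.674×10⁻¹¹ × 7.348×10²² = 4.904×10¹² m³/s².
r = 1737 + 7330 = 9067.0 km = 9.0670×10⁶ m.
Circular speed v_c = √(μ/r) = 735.4 m/s.
Escape speed v_esc = √(2μ/r) = √2 × v_c = 1040 m/s.
Δv = v_esc − v_c = 304.6 m/s.

Δv ≈ 305 m/s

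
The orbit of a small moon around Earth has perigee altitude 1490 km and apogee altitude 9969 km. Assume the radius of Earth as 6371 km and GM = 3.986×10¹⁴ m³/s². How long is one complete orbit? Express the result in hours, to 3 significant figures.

r_p = 6371 + 1490 = 7861.0 km = 7.8610×10⁶ m.
r_a = 6371 + 9969 = 16340 km = 1.6340×10⁷ m.
Semi-major axis a = (r_p + r_a)/2 = (7861.0 + 16340)/2 = 12100 km = 1.210×10⁷ m.
By Kepler's third law T = 2π√(a³/μ) = 2π × 2.108×10³ = 1.325×10⁴ s.
= 3.680 hours.

T ≈ 3.68 hours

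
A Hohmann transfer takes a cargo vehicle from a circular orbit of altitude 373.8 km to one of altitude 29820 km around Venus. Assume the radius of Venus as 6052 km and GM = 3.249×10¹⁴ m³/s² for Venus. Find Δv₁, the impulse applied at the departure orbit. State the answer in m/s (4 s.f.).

r₁ = 6052 + 373.8 = 6425.8 km = 6.4258×10⁶ m.
r₂ = 6052 + 29820 = 35872 km = 3.5872×10⁷ m.
Transfer ellipse a_t = (r₁ + r₂)/2 = 2.115×10⁷ m.
At r₁: circular v_c1 = √(μ/r₁) = 7111 m/s; transfer-periapsis v_p = √[μ(2/r₁ − 1/a_t)] = 9261 m/s.
Δv₁ = v_p − v_c1 = 2150 m/s.

Δv ≈ 2150 m/s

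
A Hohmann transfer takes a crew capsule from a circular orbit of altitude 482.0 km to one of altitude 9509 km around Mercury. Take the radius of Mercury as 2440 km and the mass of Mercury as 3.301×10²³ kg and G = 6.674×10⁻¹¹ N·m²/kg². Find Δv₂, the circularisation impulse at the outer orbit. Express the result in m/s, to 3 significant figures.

μ = GM = 6.674×10⁻¹¹ × 3.301×10²³ = 2.203×10¹³ m³/s².
r₁ = 2440 + 482.0 = 2922.0 km = 2.9220×10⁶ m.
r₂ = 2440 + 9509 = 11949 km = 1.1949×10⁷ m.
Transfer ellipse a_t = (r₁ + r₂)/2 = 7.436×10⁶ m.
At r₁: circular v_c1 = √(μ/r₁) = 2746 m/s; transfer-periherm v_p = √[μ(2/r₁ − 1/a_t)] = 3481 m/s.
At r₂: circular v_c2 = √(μ/r₂) = 1358 m/s; transfer-apoherm v_a = √[μ(2/r₂ − 1/a_t)] = 851.2 m/s.
Δv₂ = v_c2 − v_a = 506.6 m/s.

Δv ≈ 507 m/s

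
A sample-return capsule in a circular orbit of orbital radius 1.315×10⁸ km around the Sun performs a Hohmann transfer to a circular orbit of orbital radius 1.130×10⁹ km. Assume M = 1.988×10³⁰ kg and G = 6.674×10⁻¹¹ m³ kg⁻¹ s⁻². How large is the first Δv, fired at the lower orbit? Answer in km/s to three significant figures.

Δv ≈ 10.8 km/s

μ = GM = 6.674×10⁻¹¹ × 1.988×10³⁰ = 1.327×10²⁰ m³/s².
r₁ = 1.315×10⁸ km = 1.315×10¹¹ m.
r₂ = 1.130×10⁹ km = 1.130×10¹² m.
Transfer ellipse a_t = (r₁ + r₂)/2 = 6.308×10¹¹ m.
At r₁: circular v_c1 = √(μ/r₁) = 31760 m/s; transfer-perihelion v_p = √[μ(2/r₁ − 1/a_t)] = 42520 m/s.
Δv₁ = v_p − v_c1 = 10750 m/s.
= 10.75 km/s.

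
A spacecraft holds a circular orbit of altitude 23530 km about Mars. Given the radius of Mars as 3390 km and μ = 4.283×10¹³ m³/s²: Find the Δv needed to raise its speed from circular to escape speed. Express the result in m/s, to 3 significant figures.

r = 3390 + 23530 = 26920 km = 2.6920×10⁷ m.
Circular speed v_c = √(μ/r) = 1261 m/s.
Escape speed v_esc = √(2μ/r) = √2 × v_c = 1784 m/s.
Δv = v_esc − v_c = 522.5 m/s.

Δv ≈ 522 m/s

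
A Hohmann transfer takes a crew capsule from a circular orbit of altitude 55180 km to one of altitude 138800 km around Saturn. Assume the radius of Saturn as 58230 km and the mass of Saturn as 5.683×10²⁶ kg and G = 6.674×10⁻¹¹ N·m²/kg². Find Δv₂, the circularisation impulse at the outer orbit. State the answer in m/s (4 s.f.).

μ = GM = 6.674×10⁻¹¹ × 5.683×10²⁶ = 3.793×10¹⁶ m³/s².
r₁ = 58230 + 55180 = 113410 km = 1.1341×10⁸ m.
r₂ = 58230 + 138800 = 197030 km = 1.9703×10⁸ m.
Transfer ellipse a_t = (r₁ + r₂)/2 = 1.552×10⁸ m.
At r₁: circular v_c1 = √(μ/r₁) = 18290 m/s; transfer-perikrone v_p = √[μ(2/r₁ − 1/a_t)] = 20600 m/s.
At r₂: circular v_c2 = √(μ/r₂) = 13870 m/s; transfer-apokrone v_a = √[μ(2/r₂ − 1/a_t)] = 11860 m/s.
Δv₂ = v_c2 − v_a = 2015 m/s.

Δv ≈ 2015 m/s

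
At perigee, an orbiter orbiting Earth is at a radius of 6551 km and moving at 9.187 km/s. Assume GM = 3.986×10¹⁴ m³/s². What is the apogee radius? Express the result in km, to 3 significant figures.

apogee radius ≈ 14800 km

r_p = 6.551×10⁶ m.
Specific energy ε = v²/2 − μ/r = -1.865×10⁷ J/kg, so a = −μ/(2ε) = 1.069×10⁷ m.
The apsides satisfy r_p + r_a = 2a, so the apogee radius is 2a − r_p = 1.483×10⁷ m = 14827 km.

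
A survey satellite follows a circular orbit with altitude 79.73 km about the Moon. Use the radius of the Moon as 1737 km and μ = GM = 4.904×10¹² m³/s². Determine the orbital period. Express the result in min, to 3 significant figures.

r = 1737 + 79.73 = 1816.7 km = 1.8167×10⁶ m.
Kepler's third law: T = 2π√(r³/μ) = 2π√((1.817×10⁶)³ / 4.904×10¹²).
r³/μ = 1.223×10⁶ s², so T = 2π × 1.106×10³ = 6.948×10³ s.
Converting: 6.948×10³ s ÷ 60.00 = 115.8 min.

T ≈ 116 min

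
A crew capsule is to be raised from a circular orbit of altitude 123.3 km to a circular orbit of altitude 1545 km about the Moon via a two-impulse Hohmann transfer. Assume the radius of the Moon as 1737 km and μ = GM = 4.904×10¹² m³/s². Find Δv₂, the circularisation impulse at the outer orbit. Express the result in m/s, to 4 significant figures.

r₁ = 1737 + 123.3 = 1860.3 km = 1.8603×10⁶ m.
r₂ = 1737 + 1545 = 3282.0 km = 3.2820×10⁶ m.
Transfer ellipse a_t = (r₁ + r₂)/2 = 2.571×10⁶ m.
At r₁: circular v_c1 = √(μ/r₁) = 1624 m/s; transfer-perilune v_p = √[μ(2/r₁ − 1/a_t)] = 1834 m/s.
At r₂: circular v_c2 = √(μ/r₂) = 1222 m/s; transfer-apolune v_a = √[μ(2/r₂ − 1/a_t)] = 1040 m/s.
Δv₂ = v_c2 − v_a = 182.6 m/s.

Δv ≈ 182.6 m/s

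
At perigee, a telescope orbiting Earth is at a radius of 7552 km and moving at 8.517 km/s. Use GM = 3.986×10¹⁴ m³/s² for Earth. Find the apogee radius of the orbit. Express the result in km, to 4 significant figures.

r_p = 7.552×10⁶ m.
Specific energy ε = v²/2 − μ/r = -1.651×10⁷ J/kg, so a = −μ/(2ε) = 1.207×10⁷ m.
The apsides satisfy r_p + r_a = 2a, so the apogee radius is 2a − r_p = 1.659×10⁷ m = 16589 km.

apogee radius ≈ 16590 km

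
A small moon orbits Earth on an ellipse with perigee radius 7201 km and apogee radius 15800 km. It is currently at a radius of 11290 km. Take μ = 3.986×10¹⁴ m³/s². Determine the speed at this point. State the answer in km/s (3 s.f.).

v ≈ 6.00 km/s

Semi-major axis a = (r_p + r_a)/2 = 11500 km = 1.150×10⁷ m.
Vis-viva: v² = μ(2/r − 1/a) = 3.986×10¹⁴ × (1.771×10⁻⁷ − 8.695×10⁻⁸) = 3.595×10⁷ m²/s².
v = 5996 m/s = 5.996 km/s.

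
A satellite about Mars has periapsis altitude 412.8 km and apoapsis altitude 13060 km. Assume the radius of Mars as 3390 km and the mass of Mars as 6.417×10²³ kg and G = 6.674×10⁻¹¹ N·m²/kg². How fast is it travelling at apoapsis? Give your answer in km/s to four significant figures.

μ = GM = 6.674×10⁻¹¹ × 6.417×10²³ = 4.283×10¹³ m³/s².
r_p = 3390 + 412.8 = 3802.8 km = 3.8028×10⁶ m.
r_a = 3390 + 13060 = 16450 km = 1.6450×10⁷ m.
Semi-major axis a = (r_p + r_a)/2 = 10126 km = 1.013×10⁷ m.
Vis-viva: v² = μ(2/r − 1/a) = 4.283×10¹³ × (1.216×10⁻⁷ − 9.875×10⁻⁸) = 9.777×10⁵ m²/s².
v = 988.8 m/s = 0.9888 km/s.

v ≈ 0.9888 km/s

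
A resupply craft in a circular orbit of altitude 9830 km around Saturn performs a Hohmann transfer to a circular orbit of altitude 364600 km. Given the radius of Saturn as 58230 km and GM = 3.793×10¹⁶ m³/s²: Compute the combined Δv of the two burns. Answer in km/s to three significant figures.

r₁ = 58230 + 9830 = 68060 km = 6.8060×10⁷ m.
r₂ = 58230 + 364600 = 422830 km = 4.2283×10⁸ m.
Transfer ellipse a_t = (r₁ + r₂)/2 = 2.454×10⁸ m.
At r₁: circular v_c1 = √(μ/r₁) = 23610 m/s; transfer-perikrone v_p = √[μ(2/r₁ − 1/a_t)] = 30980 m/s.
Δv₁ = v_p − v_c1 = 7378 m/s.
At r₂: circular v_c2 = √(μ/r₂) = 9471 m/s; transfer-apokrone v_a = √[μ(2/r₂ − 1/a_t)] = 4987 m/s.
Δv₂ = v_c2 − v_a = 4484 m/s.
Total Δv = Δv₁ + Δv₂ = 11860 m/s = 11.86 km/s.

Δv_total ≈ 11.9 km/s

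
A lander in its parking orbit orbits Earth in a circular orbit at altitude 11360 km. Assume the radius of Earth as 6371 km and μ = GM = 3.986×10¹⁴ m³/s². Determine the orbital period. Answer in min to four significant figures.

T ≈ 391.6 min

r = 6371 + 11360 = 17731 km = 1.7731×10⁷ m.
Kepler's third law: T = 2π√(r³/μ) = 2π√((1.773×10⁷)³ / 3.986×10¹⁴).
r³/μ = 1.398×10⁷ s², so T = 2π × 3.740×10³ = 2.350×10⁴ s.
Converting: 2.350×10⁴ s ÷ 60.00 = 391.6 min.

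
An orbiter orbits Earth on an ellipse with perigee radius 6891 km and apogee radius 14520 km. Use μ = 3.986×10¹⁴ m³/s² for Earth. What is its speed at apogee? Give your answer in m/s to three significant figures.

Semi-major axis a = (r_p + r_a)/2 = 10706 km = 1.071×10⁷ m.
Vis-viva: v² = μ(2/r − 1/a) = 3.986×10¹⁴ × (1.377×10⁻⁷ − 9.341×10⁻⁸) = 1.767×10⁷ m²/s².
v = 4204 m/s.

v ≈ 4200 m/s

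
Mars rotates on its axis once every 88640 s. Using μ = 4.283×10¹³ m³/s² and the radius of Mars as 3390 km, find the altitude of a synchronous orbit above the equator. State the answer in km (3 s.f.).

A synchronous orbit has period T, so by Kepler's third law a = (μT²/4π²)^(1/3).
μT²/4π² = 4.283×10¹³ × (8.864×10⁴)² / 39.48 = 8.524×10²¹ m³.
a = 2.043×10⁷ m = 20428 km.
Altitude h = a − R = 20428 − 3390 = 17038 km.

h_sync ≈ 17000 km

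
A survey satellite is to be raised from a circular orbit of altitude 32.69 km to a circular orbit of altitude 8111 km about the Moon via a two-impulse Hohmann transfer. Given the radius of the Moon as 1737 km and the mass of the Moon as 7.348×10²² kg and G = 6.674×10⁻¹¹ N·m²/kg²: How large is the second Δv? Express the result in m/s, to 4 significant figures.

μ = GM = 6.674×10⁻¹¹ × 7.348×10²² = 4.904×10¹² m³/s².
r₁ = 1737 + 32.69 = 1769.7 km = 1.7697×10⁶ m.
r₂ = 1737 + 8111 = 9848.0 km = 9.8480×10⁶ m.
Transfer ellipse a_t = (r₁ + r₂)/2 = 5.809×10⁶ m.
At r₁: circular v_c1 = √(μ/r₁) = 1665 m/s; transfer-perilune v_p = √[μ(2/r₁ − 1/a_t)] = 2167 m/s.
At r₂: circular v_c2 = √(μ/r₂) = 705.7 m/s; transfer-apolune v_a = √[μ(2/r₂ − 1/a_t)] = 389.5 m/s.
Δv₂ = v_c2 − v_a = 316.2 m/s.

Δv ≈ 316.2 m/s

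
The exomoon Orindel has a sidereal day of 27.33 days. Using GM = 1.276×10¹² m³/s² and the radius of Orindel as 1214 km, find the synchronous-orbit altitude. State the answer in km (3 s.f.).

h_sync ≈ 55300 km

T = 27.33 days = 2.361×10⁶ s.
A synchronous orbit has period T, so by Kepler's third law a = (μT²/4π²)^(1/3).
μT²/4π² = 1.276×10¹² × (2.361×10⁶)² / 39.48 = 1.802×10²³ m³.
a = 5.648×10⁷ m = 56485 km.
Altitude h = a − R = 56485 − 1214 = 55271 km.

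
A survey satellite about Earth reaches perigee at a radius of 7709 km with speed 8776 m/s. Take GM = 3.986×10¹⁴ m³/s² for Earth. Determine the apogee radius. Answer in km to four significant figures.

apogee radius ≈ 22500 km

r_p = 7.709×10⁶ m.
Specific energy ε = v²/2 − μ/r = -1.320×10⁷ J/kg, so a = −μ/(2ε) = 1.510×10⁷ m.
The apsides satisfy r_p + r_a = 2a, so the apogee radius is 2a − r_p = 2.250×10⁷ m = 22495 km.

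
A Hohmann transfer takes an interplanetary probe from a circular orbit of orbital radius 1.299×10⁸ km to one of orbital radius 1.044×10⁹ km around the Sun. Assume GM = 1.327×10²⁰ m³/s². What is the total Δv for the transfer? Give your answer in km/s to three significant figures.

Δv_total ≈ 16.6 km/s

r₁ = 1.299×10⁸ km = 1.299×10¹¹ m.
r₂ = 1.044×10⁹ km = 1.044×10¹² m.
Transfer ellipse a_t = (r₁ + r₂)/2 = 5.870×10¹¹ m.
At r₁: circular v_c1 = √(μ/r₁) = 31960 m/s; transfer-perihelion v_p = √[μ(2/r₁ − 1/a_t)] = 42630 m/s.
Δv₁ = v_p − v_c1 = 10660 m/s.
At r₂: circular v_c2 = √(μ/r₂) = 11270 m/s; transfer-aphelion v_a = √[μ(2/r₂ − 1/a_t)] = 5304 m/s.
Δv₂ = v_c2 − v_a = 5970 m/s.
Total Δv = Δv₁ + Δv₂ = 16640 m/s = 16.64 km/s.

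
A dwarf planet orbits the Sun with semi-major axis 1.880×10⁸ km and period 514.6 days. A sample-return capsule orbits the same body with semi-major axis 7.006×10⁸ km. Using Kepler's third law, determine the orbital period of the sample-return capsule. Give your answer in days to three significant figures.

Kepler's third law: T² ∝ a³, so T₂ = T₁ (a₂/a₁)^(3/2).
a₂/a₁ = 3.727, (a₂/a₁)^(3/2) = 7.194.
T₂ = 514.6 × 7.194 = 3702 days.

T₂ ≈ 3700 days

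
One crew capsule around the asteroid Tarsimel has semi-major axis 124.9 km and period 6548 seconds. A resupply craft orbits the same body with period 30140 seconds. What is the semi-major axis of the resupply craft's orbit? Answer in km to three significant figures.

Kepler's third law: a³ ∝ T², so a₂ = a₁ (T₂/T₁)^(2/3).
T₂/T₁ = 4.603, (T₂/T₁)^(2/3) = 2.767.
a₂ = 124.9 × 2.767 = 345.6 km.

a₂ ≈ 346 km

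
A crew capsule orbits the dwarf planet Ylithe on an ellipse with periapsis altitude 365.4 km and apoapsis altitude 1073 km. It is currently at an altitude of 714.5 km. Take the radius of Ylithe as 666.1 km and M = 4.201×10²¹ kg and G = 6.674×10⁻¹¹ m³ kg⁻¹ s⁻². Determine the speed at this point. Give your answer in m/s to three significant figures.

v ≈ 451 m/s

μ = GM = 6.674×10⁻¹¹ × 4.201×10²¹ = 2.804×10¹¹ m³/s².
r_p = 666.1 + 365.4 = 1031.5 km = 1.0315×10⁶ m.
r_a = 666.1 + 1073 = 1739.1 km = 1.7391×10⁶ m.
r = 666.1 + 714.5 = 1380.6 km = 1.381×10⁶ m.
Semi-major axis a = (r_p + r_a)/2 = 1385.3 km = 1.385×10⁶ m.
Vis-viva: v² = μ(2/r − 1/a) = 2.804×10¹¹ × (1.449×10⁻⁶ − 7.219×10⁻⁷) = 2.038×10⁵ m²/s².
v = 451.4 m/s.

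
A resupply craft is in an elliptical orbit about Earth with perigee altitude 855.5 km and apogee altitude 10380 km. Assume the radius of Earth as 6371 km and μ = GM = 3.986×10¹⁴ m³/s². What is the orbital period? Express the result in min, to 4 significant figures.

T ≈ 217.7 min

r_p = 6371 + 855.5 = 7226.5 km = 7.2265×10⁶ m.
r_a = 6371 + 10380 = 16751 km = 1.6751×10⁷ m.
Semi-major axis a = (r_p + r_a)/2 = (7226.5 + 16751)/2 = 11989 km = 1.199×10⁷ m.
By Kepler's third law T = 2π√(a³/μ) = 2π × 2.079×10³ = 1.306×10⁴ s.
= 217.7 min.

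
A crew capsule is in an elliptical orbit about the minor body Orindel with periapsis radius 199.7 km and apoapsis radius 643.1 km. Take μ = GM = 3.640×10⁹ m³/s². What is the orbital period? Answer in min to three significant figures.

T ≈ 475 min

Semi-major axis a = (r_p + r_a)/2 = (199.70 + 643.10)/2 = 421.40 km = 4.214×10⁵ m.
By Kepler's third law T = 2π√(a³/μ) = 2π × 4.534×10³ = 2.849×10⁴ s.
= 474.8 min.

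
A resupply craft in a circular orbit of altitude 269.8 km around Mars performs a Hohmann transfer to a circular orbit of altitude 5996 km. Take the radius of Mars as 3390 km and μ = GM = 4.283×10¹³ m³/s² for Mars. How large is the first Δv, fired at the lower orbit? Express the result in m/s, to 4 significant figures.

r₁ = 3390 + 269.8 = 3659.8 km = 3.6598×10⁶ m.
r₂ = 3390 + 5996 = 9386.0 km = 9.3860×10⁶ m.
Transfer ellipse a_t = (r₁ + r₂)/2 = 6.523×10⁶ m.
At r₁: circular v_c1 = √(μ/r₁) = 3421 m/s; transfer-periapsis v_p = √[μ(2/r₁ − 1/a_t)] = 4104 m/s.
Δv₁ = v_p − v_c1 = 682.7 m/s.

Δv ≈ 682.7 m/s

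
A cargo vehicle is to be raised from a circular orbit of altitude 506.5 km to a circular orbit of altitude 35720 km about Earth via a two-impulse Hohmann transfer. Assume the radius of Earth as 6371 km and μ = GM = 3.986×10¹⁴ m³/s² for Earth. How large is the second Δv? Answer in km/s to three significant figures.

Δv ≈ 1.45 km/s

r₁ = 6371 + 506.5 = 6877.5 km = 6.8775×10⁶ m.
r₂ = 6371 + 35720 = 42091 km = 4.2091×10⁷ m.
Transfer ellipse a_t = (r₁ + r₂)/2 = 2.448×10⁷ m.
At r₁: circular v_c1 = √(μ/r₁) = 7613 m/s; transfer-perigee v_p = √[μ(2/r₁ − 1/a_t)] = 9982 m/s.
At r₂: circular v_c2 = √(μ/r₂) = 3077 m/s; transfer-apogee v_a = √[μ(2/r₂ − 1/a_t)] = 1631 m/s.
Δv₂ = v_c2 − v_a = 1446 m/s.
= 1.446 km/s.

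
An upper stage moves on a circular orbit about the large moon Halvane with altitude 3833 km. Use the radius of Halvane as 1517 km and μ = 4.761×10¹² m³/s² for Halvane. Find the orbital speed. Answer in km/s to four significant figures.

r = 1517 + 3833 = 5350.0 km = 5.3500×10⁶ m.
For a circular orbit v = √(μ/r) = √(4.761×10¹² / 5.350×10⁶) = √(8.899×10⁵) = 943.3 m/s.
That is 0.9433 km/s.

v ≈ 0.9433 km/s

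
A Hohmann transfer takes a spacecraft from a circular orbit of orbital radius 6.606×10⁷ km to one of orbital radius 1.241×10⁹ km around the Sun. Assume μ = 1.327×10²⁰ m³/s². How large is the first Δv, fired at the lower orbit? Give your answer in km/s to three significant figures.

r₁ = 6.606×10⁷ km = 6.606×10¹⁰ m.
r₂ = 1.241×10⁹ km = 1.241×10¹² m.
Transfer ellipse a_t = (r₁ + r₂)/2 = 6.535×10¹¹ m.
At r₁: circular v_c1 = √(μ/r₁) = 44820 m/s; transfer-perihelion v_p = √[μ(2/r₁ − 1/a_t)] = 61760 m/s.
Δv₁ = v_p − v_c1 = 16940 m/s.
= 16.94 km/s.

Δv ≈ 16.9 km/s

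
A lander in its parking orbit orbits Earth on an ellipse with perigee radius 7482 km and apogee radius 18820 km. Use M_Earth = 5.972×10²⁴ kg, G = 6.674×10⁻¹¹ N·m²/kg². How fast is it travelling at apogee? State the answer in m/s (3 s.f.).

μ = GM = 6.674×10⁻¹¹ × 5.972×10²⁴ = 3.986×10¹⁴ m³/s².
Semi-major axis a = (r_p + r_a)/2 = 13151 km = 1.315×10⁷ m.
Vis-viva: v² = μ(2/r − 1/a) = 3.986×10¹⁴ × (1.063×10⁻⁷ − 7.604×10⁻⁸) = 1.205×10⁷ m²/s².
v = 3471 m/s.

v ≈ 3470 m/s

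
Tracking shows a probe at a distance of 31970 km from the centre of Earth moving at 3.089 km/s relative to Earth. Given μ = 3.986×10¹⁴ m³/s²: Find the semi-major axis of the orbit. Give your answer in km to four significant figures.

a ≈ 25890 km

r = 3.197×10⁷ m.
Specific orbital energy ε = v²/2 − μ/r = (3089)²/2 − 3.986×10¹⁴/3.197×10⁷ = -7.697×10⁶ J/kg.
Since ε = −μ/(2a), a = −μ/(2ε) = 2.589×10⁷ m = 25893 km.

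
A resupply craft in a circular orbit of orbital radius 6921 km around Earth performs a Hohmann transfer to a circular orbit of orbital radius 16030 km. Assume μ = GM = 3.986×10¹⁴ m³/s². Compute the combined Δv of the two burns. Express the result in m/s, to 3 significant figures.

Δv_total ≈ 2490 m/s

r₁ = 6921 km = 6.921×10⁶ m.
r₂ = 16030 km = 1.603×10⁷ m.
Transfer ellipse a_t = (r₁ + r₂)/2 = 1.148×10⁷ m.
At r₁: circular v_c1 = √(μ/r₁) = 7589 m/s; transfer-perigee v_p = √[μ(2/r₁ − 1/a_t)] = 8969 m/s.
Δv₁ = v_p − v_c1 = 1380 m/s.
At r₂: circular v_c2 = √(μ/r₂) = 4987 m/s; transfer-apogee v_a = √[μ(2/r₂ − 1/a_t)] = 3873 m/s.
Δv₂ = v_c2 − v_a = 1114 m/s.
Total Δv = Δv₁ + Δv₂ = 2494 m/s.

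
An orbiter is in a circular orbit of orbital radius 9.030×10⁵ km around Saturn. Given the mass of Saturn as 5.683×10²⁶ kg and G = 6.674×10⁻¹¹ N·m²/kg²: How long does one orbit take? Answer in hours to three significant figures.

T ≈ 243 hours

μ = GM = 6.674×10⁻¹¹ × 5.683×10²⁶ = 3.793×10¹⁶ m³/s².
r = 9.030×10⁵ km = 9.030×10⁸ m.
Kepler's third law: T = 2π√(r³/μ) = 2π√((9.030×10⁸)³ / 3.793×10¹⁶).
r³/μ = 1.941×10¹⁰ s², so T = 2π × 1.393×10⁵ = 8.754×10⁵ s.
Converting: 8.754×10⁵ s ÷ 3600 = 243.2 hours.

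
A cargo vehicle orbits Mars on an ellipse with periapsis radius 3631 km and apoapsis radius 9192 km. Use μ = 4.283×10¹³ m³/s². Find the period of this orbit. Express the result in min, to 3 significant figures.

T ≈ 260 min

Semi-major axis a = (r_p + r_a)/2 = (3631.0 + 9192.0)/2 = 6411.5 km = 6.412×10⁶ m.
By Kepler's third law T = 2π√(a³/μ) = 2π × 2.481×10³ = 1.559×10⁴ s.
= 259.8 min.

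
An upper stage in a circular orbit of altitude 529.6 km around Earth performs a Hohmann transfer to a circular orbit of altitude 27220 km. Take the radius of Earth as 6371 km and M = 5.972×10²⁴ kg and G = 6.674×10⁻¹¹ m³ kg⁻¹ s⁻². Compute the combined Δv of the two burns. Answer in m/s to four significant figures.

Δv_total ≈ 3623 m/s

μ = GM = 6.674×10⁻¹¹ × 5.972×10²⁴ = 3.986×10¹⁴ m³/s².
r₁ = 6371 + 529.6 = 6900.6 km = 6.9006×10⁶ m.
r₂ = 6371 + 27220 = 33591 km = 3.3591×10⁷ m.
Transfer ellipse a_t = (r₁ + r₂)/2 = 2.025×10⁷ m.
At r₁: circular v_c1 = √(μ/r₁) = 7600 m/s; transfer-perigee v_p = √[μ(2/r₁ − 1/a_t)] = 9789 m/s.
Δv₁ = v_p − v_c1 = 2189 m/s.
At r₂: circular v_c2 = √(μ/r₂) = 3445 m/s; transfer-apogee v_a = √[μ(2/r₂ − 1/a_t)] = 2011 m/s.
Δv₂ = v_c2 − v_a = 1434 m/s.
Total Δv = Δv₁ + Δv₂ = 3623 m/s.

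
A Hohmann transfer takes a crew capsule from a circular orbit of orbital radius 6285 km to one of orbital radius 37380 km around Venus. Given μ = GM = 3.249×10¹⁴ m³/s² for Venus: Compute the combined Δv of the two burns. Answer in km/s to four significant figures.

Δv_total ≈ 3.584 km/s

r₁ = 6285 km = 6.285×10⁶ m.
r₂ = 37380 km = 3.738×10⁷ m.
Transfer ellipse a_t = (r₁ + r₂)/2 = 2.183×10⁷ m.
At r₁: circular v_c1 = √(μ/r₁) = 7190 m/s; transfer-periapsis v_p = √[μ(2/r₁ − 1/a_t)] = 9408 m/s.
Δv₁ = v_p − v_c1 = 2218 m/s.
At r₂: circular v_c2 = √(μ/r₂) = 2948 m/s; transfer-apoapsis v_a = √[μ(2/r₂ − 1/a_t)] = 1582 m/s.
Δv₂ = v_c2 − v_a = 1366 m/s.
Total Δv = Δv₁ + Δv₂ = 3584 m/s = 3.584 km/s.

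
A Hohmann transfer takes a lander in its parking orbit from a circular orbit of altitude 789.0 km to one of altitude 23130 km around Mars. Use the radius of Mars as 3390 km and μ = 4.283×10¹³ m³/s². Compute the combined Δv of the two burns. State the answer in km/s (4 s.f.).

r₁ = 3390 + 789.0 = 4179.0 km = 4.1790×10⁶ m.
r₂ = 3390 + 23130 = 26520 km = 2.6520×10⁷ m.
Transfer ellipse a_t = (r₁ + r₂)/2 = 1.535×10⁷ m.
At r₁: circular v_c1 = √(μ/r₁) = 3201 m/s; transfer-periapsis v_p = √[μ(2/r₁ − 1/a_t)] = 4208 m/s.
Δv₁ = v_p − v_c1 = 1007 m/s.
At r₂: circular v_c2 = √(μ/r₂) = 1271 m/s; transfer-apoapsis v_a = √[μ(2/r₂ − 1/a_t)] = 663.1 m/s.
Δv₂ = v_c2 − v_a = 607.7 m/s.
Total Δv = Δv₁ + Δv₂ = 1614 m/s = 1.614 km/s.

Δv_total ≈ 1.614 km/s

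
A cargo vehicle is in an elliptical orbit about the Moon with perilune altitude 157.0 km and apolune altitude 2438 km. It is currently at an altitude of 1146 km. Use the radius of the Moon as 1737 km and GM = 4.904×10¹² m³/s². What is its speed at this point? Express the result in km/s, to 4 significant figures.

v ≈ 1.336 km/s

r_p = 1737 + 157.0 = 1894.0 km = 1.8940×10⁶ m.
r_a = 1737 + 2438 = 4175.0 km = 4.1750×10⁶ m.
r = 1737 + 1146 = 2883.0 km = 2.883×10⁶ m.
Semi-major axis a = (r_p + r_a)/2 = 3034.5 km = 3.034×10⁶ m.
Vis-viva: v² = μ(2/r − 1/a) = 4.904×10¹² × (6.937×10⁻⁷ − 3.295×10⁻⁷) = 1.786×10⁶ m²/s².
v = 1336 m/s = 1.336 km/s.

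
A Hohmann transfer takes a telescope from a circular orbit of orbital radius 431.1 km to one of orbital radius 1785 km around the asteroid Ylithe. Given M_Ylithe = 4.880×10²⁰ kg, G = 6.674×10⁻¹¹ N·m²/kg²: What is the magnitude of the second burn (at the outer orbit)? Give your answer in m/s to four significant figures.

μ = GM = 6.674×10⁻¹¹ × 4.880×10²⁰ = 3.257×10¹⁰ m³/s².
r₁ = 431.1 km = 4.311×10⁵ m.
r₂ = 1785 km = 1.785×10⁶ m.
Transfer ellipse a_t = (r₁ + r₂)/2 = 1.108×10⁶ m.
At r₁: circular v_c1 = √(μ/r₁) = 274.9 m/s; transfer-periapsis v_p = √[μ(2/r₁ − 1/a_t)] = 348.9 m/s.
At r₂: circular v_c2 = √(μ/r₂) = 135.1 m/s; transfer-apoapsis v_a = √[μ(2/r₂ − 1/a_t)] = 84.25 m/s.
Δv₂ = v_c2 − v_a = 50.82 m/s.

Δv ≈ 50.82 m/s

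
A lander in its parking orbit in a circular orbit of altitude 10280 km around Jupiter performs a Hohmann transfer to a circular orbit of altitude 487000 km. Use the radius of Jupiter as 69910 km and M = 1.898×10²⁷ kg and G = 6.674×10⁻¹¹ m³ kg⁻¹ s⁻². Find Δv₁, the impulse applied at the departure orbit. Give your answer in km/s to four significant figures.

Δv ≈ 12.81 km/s

μ = GM = 6.674×10⁻¹¹ × 1.898×10²⁷ = 1.267×10¹⁷ m³/s².
r₁ = 69910 + 10280 = 80190 km = 8.0190×10⁷ m.
r₂ = 69910 + 487000 = 556910 km = 5.5691×10⁸ m.
Transfer ellipse a_t = (r₁ + r₂)/2 = 3.186×10⁸ m.
At r₁: circular v_c1 = √(μ/r₁) = 39740 m/s; transfer-perijove v_p = √[μ(2/r₁ − 1/a_t)] = 52550 m/s.
Δv₁ = v_p − v_c1 = 12810 m/s.
= 12.81 km/s.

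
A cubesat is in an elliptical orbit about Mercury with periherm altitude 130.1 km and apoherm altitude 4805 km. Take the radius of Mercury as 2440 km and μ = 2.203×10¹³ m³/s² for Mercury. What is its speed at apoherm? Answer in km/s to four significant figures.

v ≈ 1.262 km/s

r_p = 2440 + 130.1 = 2570.1 km = 2.5701×10⁶ m.
r_a = 2440 + 4805 = 7245.0 km = 7.2450×10⁶ m.
Semi-major axis a = (r_p + r_a)/2 = 4907.6 km = 4.908×10⁶ m.
Vis-viva: v² = μ(2/r − 1/a) = 2.203×10¹³ × (2.761×10⁻⁷ − 2.038×10⁻⁷) = 1.592×10⁶ m²/s².
v = 1262 m/s = 1.262 km/s.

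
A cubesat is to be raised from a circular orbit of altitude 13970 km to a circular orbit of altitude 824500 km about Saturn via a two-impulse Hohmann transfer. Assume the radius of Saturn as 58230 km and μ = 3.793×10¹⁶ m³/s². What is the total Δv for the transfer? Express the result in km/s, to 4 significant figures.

Δv_total ≈ 12.25 km/s

r₁ = 58230 + 13970 = 72200 km = 7.2200×10⁷ m.
r₂ = 58230 + 824500 = 882730 km = 8.8273×10⁸ m.
Transfer ellipse a_t = (r₁ + r₂)/2 = 4.775×10⁸ m.
At r₁: circular v_c1 = √(μ/r₁) = 22920 m/s; transfer-perikrone v_p = √[μ(2/r₁ − 1/a_t)] = 31160 m/s.
Δv₁ = v_p − v_c1 = 8244 m/s.
At r₂: circular v_c2 = √(μ/r₂) = 6555 m/s; transfer-apokrone v_a = √[μ(2/r₂ − 1/a_t)] = 2549 m/s.
Δv₂ = v_c2 − v_a = 4006 m/s.
Total Δv = Δv₁ + Δv₂ = 12250 m/s = 12.25 km/s.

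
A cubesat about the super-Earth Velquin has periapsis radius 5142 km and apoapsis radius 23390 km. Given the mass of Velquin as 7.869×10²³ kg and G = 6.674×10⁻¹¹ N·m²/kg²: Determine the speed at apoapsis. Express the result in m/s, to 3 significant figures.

μ = GM = 6.674×10⁻¹¹ × 7.869×10²³ = 5.252×10¹³ m³/s².
Semi-major axis a = (r_p + r_a)/2 = 14266 km = 1.427×10⁷ m.
Vis-viva: v² = μ(2/r − 1/a) = 5.252×10¹³ × (8.551×10⁻⁸ − 7.010×10⁻⁸) = 8.093×10⁵ m²/s².
v = 899.6 m/s.

v ≈ 900 m/s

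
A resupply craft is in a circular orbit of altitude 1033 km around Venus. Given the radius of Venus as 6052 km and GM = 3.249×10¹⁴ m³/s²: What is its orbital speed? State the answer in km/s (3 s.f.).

r = 6052 + 1033 = 7085.0 km = 7.0850×10⁶ m.
For a circular orbit v = √(μ/r) = √(3.249×10¹⁴ / 7.085×10⁶) = √(4.586×10⁷) = 6772 m/s.
That is 6.772 km/s.

v ≈ 6.77 km/s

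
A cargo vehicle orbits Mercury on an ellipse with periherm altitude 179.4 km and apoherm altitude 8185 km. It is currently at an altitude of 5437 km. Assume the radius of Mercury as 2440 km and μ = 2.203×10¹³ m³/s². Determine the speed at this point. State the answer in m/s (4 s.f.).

v ≈ 1506 m/s

r_p = 2440 + 179.4 = 2619.4 km = 2.6194×10⁶ m.
r_a = 2440 + 8185 = 10625 km = 1.0625×10⁷ m.
r = 2440 + 5437 = 7877.0 km = 7.877×10⁶ m.
Semi-major axis a = (r_p + r_a)/2 = 6622.2 km = 6.622×10⁶ m.
Vis-viva: v² = μ(2/r − 1/a) = 2.203×10¹³ × (2.539×10⁻⁷ − 1.510×10⁻⁷) = 2.267×10⁶ m²/s².
v = 1506 m/s.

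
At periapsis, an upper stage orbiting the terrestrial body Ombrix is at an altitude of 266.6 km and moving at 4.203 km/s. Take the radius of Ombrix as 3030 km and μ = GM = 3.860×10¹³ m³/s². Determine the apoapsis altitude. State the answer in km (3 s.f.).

apoapsis altitude ≈ 7090 km

r_p = 3030 + 266.6 = 3296.6 km = 3.297×10⁶ m.
Specific energy ε = v²/2 − μ/r = -2.876×10⁶ J/kg, so a = −μ/(2ε) = 6.710×10⁶ m.
The apsides satisfy r_p + r_a = 2a, so the apoapsis radius is 2a − r_p = 1.012×10⁷ m = 10123 km.
Apoapsis altitude = 10123 − 3030 = 7092.8 km.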